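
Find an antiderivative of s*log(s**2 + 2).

Let u = s**2 + 2, so du = (2*s) ds.
The integral becomes (1/2)·∫ log(u) du; integrate by parts with u′=log(u), dv′=du.

s**2*log(s**2 + 2)/2 - s**2/2 + log(s**2 + 2) + C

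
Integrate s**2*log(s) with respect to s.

Use integration by parts with u = log(s), dv = s**2 ds.
Then du = 1/s ds and v = s**3/3.

s**3*log(s)/3 - s**3/9 + C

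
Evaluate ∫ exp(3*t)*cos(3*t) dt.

exp(3*t)*sin(3*t)/6 + exp(3*t)*cos(3*t)/6 + C

Let I denote the integral. Integrate by parts with u = cos(3*t), dv = exp(3*t) dt, so v = exp(3*t)/3: I = exp(3*t)*cos(3*t)/3 + ∫ exp(3*t)*sin(3*t) dt.
Apply parts again with u = sin(3*t), dv = exp(3*t) dt: ∫ exp(3*t)*sin(3*t) dt = exp(3*t)*sin(3*t)/3 − I. Substituting back brings back I: I = exp(3*t)*sin(3*t)/3 + exp(3*t)*cos(3*t)/3 − I.
Solving for I: (1 + 1)·I equals the remaining terms, so I = (1/2)·(exp(3*t)*sin(3*t)/3 + exp(3*t)*cos(3*t)/3).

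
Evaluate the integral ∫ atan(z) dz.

Use integration by parts with u = arctan(z), dv = dz.
Then du = 1/(z**2 + 1) dz.

z*atan(z) - log(z**2 + 1)/2 + C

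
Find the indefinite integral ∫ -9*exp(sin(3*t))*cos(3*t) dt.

-3*exp(sin(3*t)) + C

Let u = sin(3*t), so du = (3*cos(3*t)) dt.
Rewriting, the integral becomes -3·∫ e^u du = -3·e^u.
Substituting back, u = sin(3*t).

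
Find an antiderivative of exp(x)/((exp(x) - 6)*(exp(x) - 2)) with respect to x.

log(exp(x) - 6)/4 - log(exp(x) - 2)/4 + C

Let u = e^x, du = e^x dx.
The integral becomes ∫ du/((u-2)(u-6)); decompose into partial fractions.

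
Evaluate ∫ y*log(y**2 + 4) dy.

y**2*log(y**2 + 4)/2 - y**2/2 + 2*log(y**2 + 4) + C

Let u = y**2 + 4, so du = (2*y) dy.
The integral becomes (1/2)·∫ log(u) du; integrate by parts with u′=log(u), dv′=du.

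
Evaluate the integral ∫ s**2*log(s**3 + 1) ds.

s**3*log(s**3 + 1)/3 - s**3/3 + log(s**3 + 1)/3 + C

Let u = s**3 + 1, so du = (3*s**2) ds.
The integral becomes (1/3)·∫ log(u) du; integrate by parts with u′=log(u), dv′=du.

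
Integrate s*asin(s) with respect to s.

Use integration by parts with u = arcsin(s), dv = s ds.
Then du = 1/sqrt(-s**2 + 1) ds.

s**2*asin(s)/2 + s*sqrt(-s**2 + 1)/4 - asin(s)/4 + C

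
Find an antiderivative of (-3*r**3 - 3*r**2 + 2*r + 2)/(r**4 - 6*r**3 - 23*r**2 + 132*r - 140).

Factor the denominator: (r - 7)*(r - 2)**2*(r + 5).
Partial-fraction decomposition: -73/(147*(r + 5)) + 334/(245*(r - 2)) + 6/(7*(r - 2)**2) - 58/(15*(r - 7)).
Integrate each term; A/(r−a) gives A·log|r−a|; A/(r−a)² gives −A/(r−a).

-58*log(r - 7)/15 + 334*log(r - 2)/245 - 73*log(r + 5)/147 - 6/(7*r - 14) + C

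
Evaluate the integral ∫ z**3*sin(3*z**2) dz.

Let u = z², du = 2z dz; rewrite as (1/2)∫ u^1·sin(3u) du.
Now integrate by parts 1 time.

-z**2*cos(3*z**2)/6 + sin(3*z**2)/18 + C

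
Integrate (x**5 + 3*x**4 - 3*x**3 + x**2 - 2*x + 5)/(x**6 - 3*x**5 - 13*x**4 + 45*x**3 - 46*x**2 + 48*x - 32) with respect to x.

Factor the denominator: (x - 4)*(x - 2)*(x - 1)*(x + 4)*(x**2 + 1).
Partial-fraction decomposition: -(23*x + 1)/(170*(x**2 + 1)) + 7/(816*(x + 4)) + 1/(6*(x - 1)) - 61/(60*(x - 2)) + 1613/(816*(x - 4)).
Integrate each term; A/(x−a) gives A·log|x−a|; the (Bx+D)/(x²+p²) term gives a log and an atan.

1613*log(x - 4)/816 - 61*log(x - 2)/60 + log(x - 1)/6 + 7*log(x + 4)/816 - 23*log(x**2 + 1)/340 - atan(x)/170 + C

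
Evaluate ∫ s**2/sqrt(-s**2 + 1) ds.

-s*sqrt(-s**2 + 1)/2 + asin(s)/2 + C

Substitute s = sin(θ), so ds = cos(θ) dθ and the radical becomes sqrt(-s**2 + 1) = cos(θ) by the Pythagorean identity.
Integrate the resulting trig expression in θ, then back-substitute θ = asin(s), sin(θ) = s, cos(θ) = sqrt(-s**2 + 1) (absorbing any constant into C).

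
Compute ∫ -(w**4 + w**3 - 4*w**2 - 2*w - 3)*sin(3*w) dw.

w**4*cos(3*w)/3 - 4*w**3*sin(3*w)/9 + w**3*cos(3*w)/3 - w**2*sin(3*w)/3 - 16*w**2*cos(3*w)/9 + 32*w*sin(3*w)/27 - 8*w*cos(3*w)/9 + 8*sin(3*w)/27 - 49*cos(3*w)/81 + C

Use integration by parts with u = w**4 + w**3 - 4*w**2 - 2*w - 3, dv = -sin(3*w) dw, so v = cos(3*w)/3.
Apply parts 4 times (tabular method): alternate signs, differentiate u down to 0, integrate dv up.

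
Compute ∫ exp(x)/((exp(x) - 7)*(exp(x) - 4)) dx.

log(exp(x) - 7)/3 - log(exp(x) - 4)/3 + C

Let u = e^x, du = e^x dx.
The integral becomes ∫ du/((u-4)(u-7)); decompose into partial fractions.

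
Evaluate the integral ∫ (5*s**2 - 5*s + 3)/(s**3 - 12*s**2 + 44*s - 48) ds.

Factor the denominator: (s - 6)*(s - 4)*(s - 2).
Partial-fraction decomposition: 13/(8*(s - 2)) - 63/(4*(s - 4)) + 153/(8*(s - 6)).
Integrate each term: A/(s−a) contributes A·log|s−a|.

153*log(s - 6)/8 - 63*log(s - 4)/4 + 13*log(s - 2)/8 + C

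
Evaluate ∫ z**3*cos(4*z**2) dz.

z**2*sin(4*z**2)/8 + cos(4*z**2)/32 + C

Let u = z², du = 2z dz; rewrite as (1/2)∫ u^1·cos(4u) du.
Now integrate by parts 1 time.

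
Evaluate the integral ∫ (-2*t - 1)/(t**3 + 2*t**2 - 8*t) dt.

Factor the denominator: t*(t - 2)*(t + 4).
Partial-fraction decomposition: 7/(24*(t + 4)) - 5/(12*(t - 2)) + 1/(8*t).
Integrate each term: A/(t−a) contributes A·log|t−a|.

log(t)/8 - 5*log(t - 2)/12 + 7*log(t + 4)/24 + C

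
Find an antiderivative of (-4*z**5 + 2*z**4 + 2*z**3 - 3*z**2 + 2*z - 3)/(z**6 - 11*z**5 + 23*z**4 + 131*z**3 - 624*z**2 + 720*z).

Factor the denominator: z*(z - 5)*(z - 4)*(z - 3)**2*(z + 4).
Partial-fraction decomposition: -4421/(14112*(z + 4)) - 7576/(147*(z - 3)) - 130/(7*(z - 3)**2) + 3499/(32*(z - 4)) - 2767/(45*(z - 5)) - 1/(240*z).
Integrate each term; A/(z−a) gives A·log|z−a|; A/(z−a)² gives −A/(z−a).

-log(z)/240 - 2767*log(z - 5)/45 + 3499*log(z - 4)/32 - 7576*log(z - 3)/147 - 4421*log(z + 4)/14112 + 130/(7*z - 21) + C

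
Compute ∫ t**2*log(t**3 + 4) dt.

t**3*log(t**3 + 4)/3 - t**3/3 + 4*log(t**3 + 4)/3 + C

Let u = t**3 + 4, so du = (3*t**2) dt.
The integral becomes (1/3)·∫ log(u) du; integrate by parts with u′=log(u), dv′=du.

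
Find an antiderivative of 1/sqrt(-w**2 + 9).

asin(w/3) + C

Substitute w = 3·sin(θ), so dw = 3·cos(θ) dθ and the radical becomes sqrt(-w**2 + 9) = 3·cos(θ) by the Pythagorean identity.
Integrate the resulting trig expression in θ, then back-substitute θ = asin(w/3), sin(θ) = w/3, cos(θ) = sqrt(-w**2 + 9)/3 (absorbing any constant into C).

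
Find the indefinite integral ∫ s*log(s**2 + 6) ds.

Let u = s**2 + 6, so du = (2*s) ds.
The integral becomes (1/2)·∫ log(u) du; integrate by parts with u′=log(u), dv′=du.

s**2*log(s**2 + 6)/2 - s**2/2 + 3*log(s**2 + 6) + C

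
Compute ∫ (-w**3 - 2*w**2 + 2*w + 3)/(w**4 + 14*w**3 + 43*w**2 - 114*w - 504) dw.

Factor the denominator: (w - 3)*(w + 4)*(w + 6)*(w + 7).
Partial-fraction decomposition: -39/(5*(w + 7)) + 15/(2*(w + 6)) - 9/(14*(w + 4)) - 2/(35*(w - 3)).
Integrate each term: A/(w−a) contributes A·log|w−a|.

-2*log(w - 3)/35 - 9*log(w + 4)/14 + 15*log(w + 6)/2 - 39*log(w + 7)/5 + C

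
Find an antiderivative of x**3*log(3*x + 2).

x**4*log(3*x + 2)/4 - x**4/16 + x**3/18 - x**2/18 + 2*x/27 - 4*log(3*x + 2)/81 + C

Use integration by parts with u = log(3*x + 2), dv = x**3 dx.
Then du = 3/(3*x + 2) dx and v = x**4/4.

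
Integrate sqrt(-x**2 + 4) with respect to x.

Substitute x = 2·sin(θ), so dx = 2·cos(θ) dθ and the radical becomes sqrt(-x**2 + 4) = 2·cos(θ) by the Pythagorean identity.
Integrate the resulting trig expression in θ, then back-substitute θ = asin(x/2), sin(θ) = x/2, cos(θ) = sqrt(-x**2 + 4)/2 (absorbing any constant into C).

x*sqrt(-x**2 + 4)/2 + 2*asin(x/2) + C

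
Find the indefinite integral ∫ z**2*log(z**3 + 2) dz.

Let u = z**3 + 2, so du = (3*z**2) dz.
The integral becomes (1/3)·∫ log(u) du; integrate by parts with u′=log(u), dv′=du.

z**3*log(z**3 + 2)/3 - z**3/3 + 2*log(z**3 + 2)/3 + C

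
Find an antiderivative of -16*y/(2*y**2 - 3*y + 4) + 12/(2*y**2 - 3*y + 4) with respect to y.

-4*log(2*y**2 - 3*y + 4) + C

Let u = 2*y**2 - 3*y + 4, so du = (4*y - 3) dy.
Rewriting, the integral becomes -4·∫ 1/u du = -4·log(u).
Substituting back, u = 2*y**2 - 3*y + 4.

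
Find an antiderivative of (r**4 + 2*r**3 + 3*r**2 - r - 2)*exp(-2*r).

(-r**4 - 4*r**3 - 9*r**2 - 8*r - 2)*exp(-2*r)/2 + C

Use integration by parts with u = r**4 + 2*r**3 + 3*r**2 - r - 2, dv = exp(-2*r) dr, so v = -exp(-2*r)/2.
Apply parts 4 times (tabular method): alternate signs, differentiate u down to 0, integrate dv up.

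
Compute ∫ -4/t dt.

Let u = 4*t**2, so du = (8*t) dt.
Rewriting, the integral becomes -2·∫ 1/u du = -2·log(u).
Substituting back, u = 4*t**2.

-4*log(t) - 4*log(2) + C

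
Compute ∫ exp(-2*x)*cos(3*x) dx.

Let I denote the integral. Integrate by parts with u = cos(3*x), dv = exp(-2*x) dx, so v = -exp(-2*x)/2: I = -exp(-2*x)*cos(3*x)/2 − (3/2)·∫ exp(-2*x)*sin(3*x) dx.
Apply parts again with u = sin(3*x), dv = exp(-2*x) dx: ∫ exp(-2*x)*sin(3*x) dx = -exp(-2*x)*sin(3*x)/2 + (3/2)·I. Substituting back brings back I: I = 3*exp(-2*x)*sin(3*x)/4 - exp(-2*x)*cos(3*x)/2 − (9/4)·I.
Solving for I: (1 + 9/4)·I equals the remaining terms, so I = (4/13)·(3*exp(-2*x)*sin(3*x)/4 - exp(-2*x)*cos(3*x)/2).

3*exp(-2*x)*sin(3*x)/13 - 2*exp(-2*x)*cos(3*x)/13 + C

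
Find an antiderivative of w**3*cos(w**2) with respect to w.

Let u = w², du = 2w dw; rewrite as (1/2)∫ u^1·cos(1u) du.
Now integrate by parts 1 time.

w**2*sin(w**2)/2 + cos(w**2)/2 + C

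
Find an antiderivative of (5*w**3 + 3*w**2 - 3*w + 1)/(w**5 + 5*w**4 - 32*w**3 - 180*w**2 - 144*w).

-log(w)/144 + 1171*log(w - 6)/5040 + 2*log(w + 1)/105 + 259*log(w + 4)/240 - 953*log(w + 6)/720 + C

Factor the denominator: w*(w - 6)*(w + 1)*(w + 4)*(w + 6).
Partial-fraction decomposition: -953/(720*(w + 6)) + 259/(240*(w + 4)) + 2/(105*(w + 1)) + 1171/(5040*(w - 6)) - 1/(144*w).
Integrate each term: A/(w−a) contributes A·log|w−a|.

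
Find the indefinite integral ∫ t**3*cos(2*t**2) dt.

Let u = t², du = 2t dt; rewrite as (1/2)∫ u^1·cos(2u) du.
Now integrate by parts 1 time.

t**2*sin(2*t**2)/4 + cos(2*t**2)/8 + C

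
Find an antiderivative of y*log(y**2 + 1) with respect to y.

y**2*log(y**2 + 1)/2 - y**2/2 + log(y**2 + 1)/2 + C

Let u = y**2 + 1, so du = (2*y) dy.
The integral becomes (1/2)·∫ log(u) du; integrate by parts with u′=log(u), dv′=du.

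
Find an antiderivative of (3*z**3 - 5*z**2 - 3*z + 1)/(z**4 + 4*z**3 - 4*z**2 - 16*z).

-log(z)/16 - log(z - 2)/48 - 37*log(z + 2)/16 + 259*log(z + 4)/48 + C

Factor the denominator: z*(z - 2)*(z + 2)*(z + 4).
Partial-fraction decomposition: 259/(48*(z + 4)) - 37/(16*(z + 2)) - 1/(48*(z - 2)) - 1/(16*z).
Integrate each term: A/(z−a) contributes A·log|z−a|.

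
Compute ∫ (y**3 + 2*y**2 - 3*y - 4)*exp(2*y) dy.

(4*y**3 + 2*y**2 - 14*y - 9)*exp(2*y)/8 + C

Use integration by parts with u = y**3 + 2*y**2 - 3*y - 4, dv = exp(2*y) dy, so v = exp(2*y)/2.
Apply parts 3 times (tabular method): alternate signs, differentiate u down to 0, integrate dv up.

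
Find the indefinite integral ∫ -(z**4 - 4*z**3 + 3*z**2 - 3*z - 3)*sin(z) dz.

Use integration by parts with u = z**4 - 4*z**3 + 3*z**2 - 3*z - 3, dv = -sin(z) dz, so v = cos(z).
Apply parts 4 times (tabular method): alternate signs, differentiate u down to 0, integrate dv up.

z**4*cos(z) - 4*z**3*sin(z) - 4*z**3*cos(z) + 12*z**2*sin(z) - 9*z**2*cos(z) + 18*z*sin(z) + 21*z*cos(z) - 21*sin(z) + 15*cos(z) + C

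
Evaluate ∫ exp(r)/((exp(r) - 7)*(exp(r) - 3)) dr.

Let u = e^r, du = e^r dr.
The integral becomes ∫ du/((u-7)(u-3)); decompose into partial fractions.

log(exp(r) - 7)/4 - log(exp(r) - 3)/4 + C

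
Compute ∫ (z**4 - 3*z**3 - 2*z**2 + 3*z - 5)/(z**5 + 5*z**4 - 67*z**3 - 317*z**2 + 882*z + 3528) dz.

43*log(z - 7)/182 - 13*log(z - 4)/770 + 13*log(z + 3)/84 - 1849*log(z + 6)/390 + 1653*log(z + 7)/308 + C

Factor the denominator: (z - 7)*(z - 4)*(z + 3)*(z + 6)*(z + 7).
Partial-fraction decomposition: 1653/(308*(z + 7)) - 1849/(390*(z + 6)) + 13/(84*(z + 3)) - 13/(770*(z - 4)) + 43/(182*(z - 7)).
Integrate each term: A/(z−a) contributes A·log|z−a|.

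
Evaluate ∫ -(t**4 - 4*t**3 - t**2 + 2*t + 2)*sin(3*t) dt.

Use integration by parts with u = t**4 - 4*t**3 - t**2 + 2*t + 2, dv = -sin(3*t) dt, so v = cos(3*t)/3.
Apply parts 4 times (tabular method): alternate signs, differentiate u down to 0, integrate dv up.

t**4*cos(3*t)/3 - 4*t**3*sin(3*t)/9 - 4*t**3*cos(3*t)/3 + 4*t**2*sin(3*t)/3 - 7*t**2*cos(3*t)/9 + 14*t*sin(3*t)/27 + 14*t*cos(3*t)/9 - 14*sin(3*t)/27 + 68*cos(3*t)/81 + C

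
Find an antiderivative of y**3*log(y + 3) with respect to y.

y**4*log(y + 3)/4 - y**4/16 + y**3/4 - 9*y**2/8 + 27*y/4 - 81*log(y + 3)/4 + C

Use integration by parts with u = log(y + 3), dv = y**3 dy.
Then du = 1/(y + 3) dy and v = y**4/4.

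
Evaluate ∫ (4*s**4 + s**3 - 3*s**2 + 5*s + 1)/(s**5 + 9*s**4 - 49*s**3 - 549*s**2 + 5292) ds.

2459*log(s - 7)/2366 - 17*log(s - 3)/162 - 845864*log(s + 6)/13689 + 454*log(s + 7)/7 - 4831/(117*s + 702) + C

Factor the denominator: (s - 7)*(s - 3)*(s + 6)**2*(s + 7).
Partial-fraction decomposition: 454/(7*(s + 7)) - 845864/(13689*(s + 6)) + 4831/(117*(s + 6)**2) - 17/(162*(s - 3)) + 2459/(2366*(s - 7)).
Integrate each term; A/(s−a) gives A·log|s−a|; A/(s−a)² gives −A/(s−a).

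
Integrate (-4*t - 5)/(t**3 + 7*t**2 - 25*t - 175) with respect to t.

Factor the denominator: (t - 5)*(t + 5)*(t + 7).
Partial-fraction decomposition: 23/(24*(t + 7)) - 3/(4*(t + 5)) - 5/(24*(t - 5)).
Integrate each term: A/(t−a) contributes A·log|t−a|.

-5*log(t - 5)/24 - 3*log(t + 5)/4 + 23*log(t + 7)/24 + C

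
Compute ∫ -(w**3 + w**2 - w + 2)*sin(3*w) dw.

w**3*cos(3*w)/3 - w**2*sin(3*w)/3 + w**2*cos(3*w)/3 - 2*w*sin(3*w)/9 - 5*w*cos(3*w)/9 + 5*sin(3*w)/27 + 16*cos(3*w)/27 + C

Use integration by parts with u = w**3 + w**2 - w + 2, dv = -sin(3*w) dw, so v = cos(3*w)/3.
Apply parts 3 times (tabular method): alternate signs, differentiate u down to 0, integrate dv up.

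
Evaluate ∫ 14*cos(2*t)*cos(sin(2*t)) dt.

7*sin(sin(2*t)) + C

Let u = sin(2*t), so du = (2*cos(2*t)) dt.
Rewriting, the integral becomes 7·∫ cos(u) du = 7·sin(u).
Substituting back, u = sin(2*t).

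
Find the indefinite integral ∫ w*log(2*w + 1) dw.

Use integration by parts with u = log(2*w + 1), dv = w dw.
Then du = 2/(2*w + 1) dw and v = w**2/2.

w**2*log(2*w + 1)/2 - w**2/4 + w/4 - log(2*w + 1)/8 + C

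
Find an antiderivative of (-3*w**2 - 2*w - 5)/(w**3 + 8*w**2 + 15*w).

Factor the denominator: w*(w + 3)*(w + 5).
Partial-fraction decomposition: -7/(w + 5) + 13/(3*(w + 3)) - 1/(3*w).
Integrate each term: A/(w−a) contributes A·log|w−a|.

-log(w)/3 + 13*log(w + 3)/3 - 7*log(w + 5) + C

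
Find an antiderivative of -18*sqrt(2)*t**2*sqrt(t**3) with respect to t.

-4*sqrt(2)*(t**3)**(3/2) + C

Let u = 2*t**3, so du = (6*t**2) dt.
Rewriting, the integral becomes -3·∫ √u du = -3·(2/3)u^(3/2).
Substituting back, u = 2*t**3.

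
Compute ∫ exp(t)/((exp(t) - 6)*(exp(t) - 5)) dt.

Let u = e^t, du = e^t dt.
The integral becomes ∫ du/((u-6)(u-5)); decompose into partial fractions.

log(exp(t) - 6) - log(exp(t) - 5) + C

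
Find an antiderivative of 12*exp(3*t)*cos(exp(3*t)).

Let u = exp(3*t), so du = (3*exp(3*t)) dt.
Rewriting, the integral becomes 4·∫ cos(u) du = 4·sin(u).
Substituting back, u = exp(3*t).

4*sin(exp(3*t)) + C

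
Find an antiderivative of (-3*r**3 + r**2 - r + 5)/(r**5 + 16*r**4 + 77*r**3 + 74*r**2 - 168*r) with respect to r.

Factor the denominator: r*(r - 1)*(r + 4)*(r + 6)*(r + 7).
Partial-fraction decomposition: 545/(84*(r + 7)) - 695/(84*(r + 6)) + 217/(120*(r + 4)) + 1/(140*(r - 1)) - 5/(168*r).
Integrate each term: A/(r−a) contributes A·log|r−a|.

-5*log(r)/168 + log(r - 1)/140 + 217*log(r + 4)/120 - 695*log(r + 6)/84 + 545*log(r + 7)/84 + C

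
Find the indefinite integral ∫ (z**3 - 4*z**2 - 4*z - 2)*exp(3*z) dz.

Use integration by parts with u = z**3 - 4*z**2 - 4*z - 2, dv = exp(3*z) dz, so v = exp(3*z)/3.
Apply parts 3 times (tabular method): alternate signs, differentiate u down to 0, integrate dv up.

(9*z**3 - 45*z**2 - 6*z - 16)*exp(3*z)/27 + C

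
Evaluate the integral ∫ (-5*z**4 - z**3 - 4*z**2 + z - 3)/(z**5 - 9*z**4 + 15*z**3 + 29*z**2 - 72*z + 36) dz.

-2279*log(z - 6)/200 + 39*log(z - 3)/5 - 86*log(z - 1)/75 - 31*log(z + 2)/120 + 2/(5*z - 5) + C

Factor the denominator: (z - 6)*(z - 3)*(z - 1)**2*(z + 2).
Partial-fraction decomposition: -31/(120*(z + 2)) - 86/(75*(z - 1)) - 2/(5*(z - 1)**2) + 39/(5*(z - 3)) - 2279/(200*(z - 6)).
Integrate each term; A/(z−a) gives A·log|z−a|; A/(z−a)² gives −A/(z−a).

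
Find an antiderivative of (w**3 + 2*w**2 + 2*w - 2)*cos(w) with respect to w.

w**3*sin(w) + 2*w**2*sin(w) + 3*w**2*cos(w) - 4*w*sin(w) + 4*w*cos(w) - 6*sin(w) - 4*cos(w) + C

Use integration by parts with u = w**3 + 2*w**2 + 2*w - 2, dv = cos(w) dw, so v = sin(w).
Apply parts 3 times (tabular method): alternate signs, differentiate u down to 0, integrate dv up.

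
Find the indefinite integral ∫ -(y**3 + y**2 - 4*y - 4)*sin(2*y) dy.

y**3*cos(2*y)/2 - 3*y**2*sin(2*y)/4 + y**2*cos(2*y)/2 - y*sin(2*y)/2 - 11*y*cos(2*y)/4 + 11*sin(2*y)/8 - 9*cos(2*y)/4 + C

Use integration by parts with u = y**3 + y**2 - 4*y - 4, dv = -sin(2*y) dy, so v = cos(2*y)/2.
Apply parts 3 times (tabular method): alternate signs, differentiate u down to 0, integrate dv up.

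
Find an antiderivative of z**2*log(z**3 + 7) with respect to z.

z**3*log(z**3 + 7)/3 - z**3/3 + 7*log(z**3 + 7)/3 + C

Let u = z**3 + 7, so du = (3*z**2) dz.
The integral becomes (1/3)·∫ log(u) du; integrate by parts with u′=log(u), dv′=du.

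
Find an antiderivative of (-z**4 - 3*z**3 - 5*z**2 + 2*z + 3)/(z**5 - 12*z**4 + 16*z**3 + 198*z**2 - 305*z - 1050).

-1829*log(z - 7)/180 + 3609*log(z - 5)/392 + 13*log(z + 2)/441 - 3*log(z + 3)/40 - 139/(14*z - 70) + C

Factor the denominator: (z - 7)*(z - 5)**2*(z + 2)*(z + 3).
Partial-fraction decomposition: -3/(40*(z + 3)) + 13/(441*(z + 2)) + 3609/(392*(z - 5)) + 139/(14*(z - 5)**2) - 1829/(180*(z - 7)).
Integrate each term; A/(z−a) gives A·log|z−a|; A/(z−a)² gives −A/(z−a).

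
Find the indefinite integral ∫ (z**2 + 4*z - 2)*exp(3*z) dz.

Use integration by parts with u = z**2 + 4*z - 2, dv = exp(3*z) dz, so v = exp(3*z)/3.
Apply parts 2 times (tabular method): alternate signs, differentiate u down to 0, integrate dv up.

(9*z**2 + 30*z - 28)*exp(3*z)/27 + C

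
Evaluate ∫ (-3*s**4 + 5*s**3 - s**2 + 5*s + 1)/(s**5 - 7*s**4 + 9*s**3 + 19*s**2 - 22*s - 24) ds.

-443*log(s - 4)/50 + 101*log(s - 3)/16 - log(s - 2)/18 - 1429*log(s + 1)/3600 - 13/(60*s + 60) + C

Factor the denominator: (s - 4)*(s - 3)*(s - 2)*(s + 1)**2.
Partial-fraction decomposition: -1429/(3600*(s + 1)) + 13/(60*(s + 1)**2) - 1/(18*(s - 2)) + 101/(16*(s - 3)) - 443/(50*(s - 4)).
Integrate each term; A/(s−a) gives A·log|s−a|; A/(s−a)² gives −A/(s−a).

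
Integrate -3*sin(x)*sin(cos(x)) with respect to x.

-3*cos(cos(x)) + C

Let u = cos(x), so du = (-sin(x)) dx.
Rewriting, the integral becomes 3·∫ sin(u) du = 3·-cos(u).
Substituting back, u = cos(x).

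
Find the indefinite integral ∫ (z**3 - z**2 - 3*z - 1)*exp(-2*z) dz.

(-4*z**3 - 2*z**2 + 10*z + 9)*exp(-2*z)/8 + C

Use integration by parts with u = z**3 - z**2 - 3*z - 1, dv = exp(-2*z) dz, so v = -exp(-2*z)/2.
Apply parts 3 times (tabular method): alternate signs, differentiate u down to 0, integrate dv up.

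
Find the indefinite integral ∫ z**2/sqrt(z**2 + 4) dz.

z*sqrt(z**2 + 4)/2 - 2*log(z + sqrt(z**2 + 4)) + C

Substitute z = 2·tan(θ), so dz = 2·sec(θ)^2 dθ and the radical becomes sqrt(z**2 + 4) = 2·sec(θ) by the Pythagorean identity.
Integrate the resulting trig expression in θ, then back-substitute tan(θ) = z/2, sec(θ) = sqrt(z**2 + 4)/2 (absorbing any constant into C).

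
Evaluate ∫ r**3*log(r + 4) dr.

r**4*log(r + 4)/4 - r**4/16 + r**3/3 - 2*r**2 + 16*r - 64*log(r + 4) + C

Use integration by parts with u = log(r + 4), dv = r**3 dr.
Then du = 1/(r + 4) dr and v = r**4/4.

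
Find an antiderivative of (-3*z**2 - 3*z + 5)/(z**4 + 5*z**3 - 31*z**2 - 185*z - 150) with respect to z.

Factor the denominator: (z - 6)*(z + 1)*(z + 5)**2.
Partial-fraction decomposition: 3/(16*(z + 5)) - 5/(4*(z + 5)**2) - 5/(112*(z + 1)) - 1/(7*(z - 6)).
Integrate each term; A/(z−a) gives A·log|z−a|; A/(z−a)² gives −A/(z−a).

-log(z - 6)/7 - 5*log(z + 1)/112 + 3*log(z + 5)/16 + 5/(4*z + 20) + C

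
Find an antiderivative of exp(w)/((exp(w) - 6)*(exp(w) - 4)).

log(exp(w) - 6)/2 - log(exp(w) - 4)/2 + C

Let u = e^w, du = e^w dw.
The integral becomes ∫ du/((u-6)(u-4)); decompose into partial fractions.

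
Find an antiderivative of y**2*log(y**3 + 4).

Let u = y**3 + 4, so du = (3*y**2) dy.
The integral becomes (1/3)·∫ log(u) du; integrate by parts with u′=log(u), dv′=du.

y**3*log(y**3 + 4)/3 - y**3/3 + 4*log(y**3 + 4)/3 + C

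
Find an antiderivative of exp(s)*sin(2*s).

exp(s)*sin(2*s)/5 - 2*exp(s)*cos(2*s)/5 + C

Let I denote the integral. Integrate by parts with u = sin(2*s), dv = exp(s) ds, so v = exp(s): I = exp(s)*sin(2*s) − 2·∫ exp(s)*cos(2*s) ds.
Apply parts again with u = cos(2*s), dv = exp(s) ds: ∫ exp(s)*cos(2*s) ds = exp(s)*cos(2*s) + 2·I. Substituting back brings back I: I = exp(s)*sin(2*s) - 2*exp(s)*cos(2*s) − 4·I.
Solving for I: (1 + 4)·I equals the remaining terms, so I = (1/5)·(exp(s)*sin(2*s) - 2*exp(s)*cos(2*s)).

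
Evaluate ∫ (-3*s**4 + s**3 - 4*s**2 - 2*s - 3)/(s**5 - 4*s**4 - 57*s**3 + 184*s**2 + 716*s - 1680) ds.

-643*log(s - 7)/130 + 69*log(s - 5)/22 - 7*log(s - 2)/80 + 3*log(s + 4)/4 - 4239*log(s + 6)/2288 + C

Factor the denominator: (s - 7)*(s - 5)*(s - 2)*(s + 4)*(s + 6).
Partial-fraction decomposition: -4239/(2288*(s + 6)) + 3/(4*(s + 4)) - 7/(80*(s - 2)) + 69/(22*(s - 5)) - 643/(130*(s - 7)).
Integrate each term: A/(s−a) contributes A·log|s−a|.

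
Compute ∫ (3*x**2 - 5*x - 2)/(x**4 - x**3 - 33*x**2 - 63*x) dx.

Factor the denominator: x*(x - 7)*(x + 3)**2.
Partial-fraction decomposition: -17/(90*(x + 3)) + 4/(3*(x + 3)**2) + 11/(70*(x - 7)) + 2/(63*x).
Integrate each term; A/(x−a) gives A·log|x−a|; A/(x−a)² gives −A/(x−a).

2*log(x)/63 + 11*log(x - 7)/70 - 17*log(x + 3)/90 - 4/(3*x + 9) + C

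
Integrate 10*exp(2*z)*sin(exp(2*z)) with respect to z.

-5*cos(exp(2*z)) + C

Let u = exp(2*z), so du = (2*exp(2*z)) dz.
Rewriting, the integral becomes 5·∫ sin(u) du = 5·-cos(u).
Substituting back, u = exp(2*z).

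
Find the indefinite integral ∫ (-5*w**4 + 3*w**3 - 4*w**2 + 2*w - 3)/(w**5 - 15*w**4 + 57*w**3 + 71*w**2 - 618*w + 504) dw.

Factor the denominator: (w - 7)*(w - 6)*(w - 4)*(w - 1)*(w + 3).
Partial-fraction decomposition: -59/(280*(w + 3)) + 7/(360*(w - 1)) - 1147/(126*(w - 4)) + 663/(10*(w - 6)) - 11161/(180*(w - 7)).
Integrate each term: A/(w−a) contributes A·log|w−a|.

-11161*log(w - 7)/180 + 663*log(w - 6)/10 - 1147*log(w - 4)/126 + 7*log(w - 1)/360 - 59*log(w + 3)/280 + C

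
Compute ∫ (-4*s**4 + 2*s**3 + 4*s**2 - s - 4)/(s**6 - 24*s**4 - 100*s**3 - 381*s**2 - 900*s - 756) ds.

-2911*log(s - 7)/15660 - 6761*log(s + 2)/4563 + 343*log(s + 3)/180 - 20993*log(s**2 + 9)/176436 - 7493*atan(s/3)/44109 - 22/(39*s + 78) + C

Factor the denominator: (s - 7)*(s + 2)**2*(s + 3)*(s**2 + 9).
Partial-fraction decomposition: -(20993*s + 44958)/(88218*(s**2 + 9)) + 343/(180*(s + 3)) - 6761/(4563*(s + 2)) + 22/(39*(s + 2)**2) - 2911/(15660*(s - 7)).
Integrate each term; A/(s−a) gives A·log|s−a|; the (Bs+D)/(s²+p²) term gives a log and an atan.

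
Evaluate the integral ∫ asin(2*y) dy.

Use integration by parts with u = arcsin(2*y), dv = dy.
Then du = 2/sqrt(-4*y**2 + 1) dy.

y*asin(2*y) + sqrt(-4*y**2 + 1)/2 + C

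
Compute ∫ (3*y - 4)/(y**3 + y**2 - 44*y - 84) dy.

17*log(y - 7)/117 + 5*log(y + 2)/18 - 11*log(y + 6)/26 + C

Factor the denominator: (y - 7)*(y + 2)*(y + 6).
Partial-fraction decomposition: -11/(26*(y + 6)) + 5/(18*(y + 2)) + 17/(117*(y - 7)).
Integrate each term: A/(y−a) contributes A·log|y−a|.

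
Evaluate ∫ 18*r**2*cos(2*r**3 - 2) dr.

Let u = 2*r**3 - 2, so du = (6*r**2) dr.
Rewriting, the integral becomes 3·∫ cos(u) du = 3·sin(u).
Substituting back, u = 2*r**3 - 2.

3*sin(2*r**3 - 2) + C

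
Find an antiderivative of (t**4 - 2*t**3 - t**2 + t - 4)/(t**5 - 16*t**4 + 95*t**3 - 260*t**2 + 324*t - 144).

83*log(t - 6)/12 - 28*log(t - 4)/3 + 17*log(t - 3)/6 + 3*log(t - 2)/4 - log(t - 1)/6 + C

Factor the denominator: (t - 6)*(t - 4)*(t - 3)*(t - 2)*(t - 1).
Partial-fraction decomposition: -1/(6*(t - 1)) + 3/(4*(t - 2)) + 17/(6*(t - 3)) - 28/(3*(t - 4)) + 83/(12*(t - 6)).
Integrate each term: A/(t−a) contributes A·log|t−a|.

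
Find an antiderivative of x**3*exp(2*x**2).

(2*x**2 - 1)*exp(2*x**2)/8 + C

Let u = x², du = 2x dx; rewrite as (1/2)∫ u^1·exp(2u) du.
Now integrate by parts 1 time.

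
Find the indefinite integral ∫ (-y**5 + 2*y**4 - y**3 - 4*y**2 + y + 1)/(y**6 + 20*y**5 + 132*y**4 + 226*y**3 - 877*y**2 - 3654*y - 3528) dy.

-log(y - 3)/150 - 11*log(y + 2)/50 + 197*log(y + 3)/48 - 73*log(y + 4)/6 + 8747*log(y + 7)/1200 - 145/(4*y + 28) + C

Factor the denominator: (y - 3)*(y + 2)*(y + 3)*(y + 4)*(y + 7)**2.
Partial-fraction decomposition: 8747/(1200*(y + 7)) + 145/(4*(y + 7)**2) - 73/(6*(y + 4)) + 197/(48*(y + 3)) - 11/(50*(y + 2)) - 1/(150*(y - 3)).
Integrate each term; A/(y−a) gives A·log|y−a|; A/(y−a)² gives −A/(y−a).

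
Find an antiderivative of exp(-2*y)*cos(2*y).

exp(-2*y)*sin(2*y)/4 - exp(-2*y)*cos(2*y)/4 + C

Let I denote the integral. Integrate by parts with u = cos(2*y), dv = exp(-2*y) dy, so v = -exp(-2*y)/2: I = -exp(-2*y)*cos(2*y)/2 − ∫ exp(-2*y)*sin(2*y) dy.
Apply parts again with u = sin(2*y), dv = exp(-2*y) dy: ∫ exp(-2*y)*sin(2*y) dy = -exp(-2*y)*sin(2*y)/2 + I. Substituting back brings back I: I = exp(-2*y)*sin(2*y)/2 - exp(-2*y)*cos(2*y)/2 − I.
Solving for I: (1 + 1)·I equals the remaining terms, so I = (1/2)·(exp(-2*y)*sin(2*y)/2 - exp(-2*y)*cos(2*y)/2).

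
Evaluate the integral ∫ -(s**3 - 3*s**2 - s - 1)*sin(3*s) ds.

Use integration by parts with u = s**3 - 3*s**2 - s - 1, dv = -sin(3*s) ds, so v = cos(3*s)/3.
Apply parts 3 times (tabular method): alternate signs, differentiate u down to 0, integrate dv up.

s**3*cos(3*s)/3 - s**2*sin(3*s)/3 - s**2*cos(3*s) + 2*s*sin(3*s)/3 - 5*s*cos(3*s)/9 + 5*sin(3*s)/27 - cos(3*s)/9 + C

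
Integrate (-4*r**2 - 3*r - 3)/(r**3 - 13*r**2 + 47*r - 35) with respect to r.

Factor the denominator: (r - 7)*(r - 5)*(r - 1).
Partial-fraction decomposition: -5/(12*(r - 1)) + 59/(4*(r - 5)) - 55/(3*(r - 7)).
Integrate each term: A/(r−a) contributes A·log|r−a|.

-55*log(r - 7)/3 + 59*log(r - 5)/4 - 5*log(r - 1)/12 + C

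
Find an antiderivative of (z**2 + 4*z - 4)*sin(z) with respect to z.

-z**2*cos(z) + 2*z*sin(z) - 4*z*cos(z) + 4*sin(z) + 6*cos(z) + C

Use integration by parts with u = z**2 + 4*z - 4, dv = sin(z) dz, so v = -cos(z).
Apply parts 2 times (tabular method): alternate signs, differentiate u down to 0, integrate dv up.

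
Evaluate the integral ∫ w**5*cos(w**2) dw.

w**4*sin(w**2)/2 + w**2*cos(w**2) - sin(w**2) + C

Let u = w², du = 2w dw; rewrite as (1/2)∫ u^2·cos(1u) du.
Now integrate by parts 2 times.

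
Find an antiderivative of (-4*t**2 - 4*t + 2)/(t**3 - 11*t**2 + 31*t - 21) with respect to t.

Factor the denominator: (t - 7)*(t - 3)*(t - 1).
Partial-fraction decomposition: -1/(2*(t - 1)) + 23/(4*(t - 3)) - 37/(4*(t - 7)).
Integrate each term: A/(t−a) contributes A·log|t−a|.

-37*log(t - 7)/4 + 23*log(t - 3)/4 - log(t - 1)/2 + C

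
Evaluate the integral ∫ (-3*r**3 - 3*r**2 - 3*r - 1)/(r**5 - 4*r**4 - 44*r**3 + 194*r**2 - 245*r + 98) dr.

Factor the denominator: (r - 7)*(r - 2)*(r - 1)**2*(r + 7).
Partial-fraction decomposition: 451/(4032*(r + 7)) - 341/(576*(r - 1)) - 5/(24*(r - 1)**2) + 43/(45*(r - 2)) - 599/(1260*(r - 7)).
Integrate each term; A/(r−a) gives A·log|r−a|; A/(r−a)² gives −A/(r−a).

-599*log(r - 7)/1260 + 43*log(r - 2)/45 - 341*log(r - 1)/576 + 451*log(r + 7)/4032 + 5/(24*r - 24) + C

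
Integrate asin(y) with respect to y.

Use integration by parts with u = arcsin(y), dv = dy.
Then du = 1/sqrt(-y**2 + 1) dy.

y*asin(y) + sqrt(-y**2 + 1) + C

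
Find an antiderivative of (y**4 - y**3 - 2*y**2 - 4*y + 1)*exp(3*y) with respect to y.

Use integration by parts with u = y**4 - y**3 - 2*y**2 - 4*y + 1, dv = exp(3*y) dy, so v = exp(3*y)/3.
Apply parts 4 times (tabular method): alternate signs, differentiate u down to 0, integrate dv up.

(27*y**4 - 63*y**3 + 9*y**2 - 114*y + 65)*exp(3*y)/81 + C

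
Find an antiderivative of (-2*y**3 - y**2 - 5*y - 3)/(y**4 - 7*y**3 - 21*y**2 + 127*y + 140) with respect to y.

-773*log(y - 7)/176 + 101*log(y - 5)/36 + log(y + 1)/48 - 43*log(y + 4)/99 + C

Factor the denominator: (y - 7)*(y - 5)*(y + 1)*(y + 4).
Partial-fraction decomposition: -43/(99*(y + 4)) + 1/(48*(y + 1)) + 101/(36*(y - 5)) - 773/(176*(y - 7)).
Integrate each term: A/(y−a) contributes A·log|y−a|.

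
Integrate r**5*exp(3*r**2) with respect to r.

Let u = r², du = 2r dr; rewrite as (1/2)∫ u^2·exp(3u) du.
Now integrate by parts 2 times.

(9*r**4 - 6*r**2 + 2)*exp(3*r**2)/54 + C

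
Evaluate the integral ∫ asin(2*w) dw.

Use integration by parts with u = arcsin(2*w), dv = dw.
Then du = 2/sqrt(-4*w**2 + 1) dw.

w*asin(2*w) + sqrt(-4*w**2 + 1)/2 + C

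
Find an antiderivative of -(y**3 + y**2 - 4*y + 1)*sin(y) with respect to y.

Use integration by parts with u = y**3 + y**2 - 4*y + 1, dv = -sin(y) dy, so v = cos(y).
Apply parts 3 times (tabular method): alternate signs, differentiate u down to 0, integrate dv up.

y**3*cos(y) - 3*y**2*sin(y) + y**2*cos(y) - 2*y*sin(y) - 10*y*cos(y) + 10*sin(y) - cos(y) + C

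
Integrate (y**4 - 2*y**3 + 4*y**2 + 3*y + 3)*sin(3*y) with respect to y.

Use integration by parts with u = y**4 - 2*y**3 + 4*y**2 + 3*y + 3, dv = sin(3*y) dy, so v = -cos(3*y)/3.
Apply parts 4 times (tabular method): alternate signs, differentiate u down to 0, integrate dv up.

-y**4*cos(3*y)/3 + 4*y**3*sin(3*y)/9 + 2*y**3*cos(3*y)/3 - 2*y**2*sin(3*y)/3 - 8*y**2*cos(3*y)/9 + 16*y*sin(3*y)/27 - 13*y*cos(3*y)/9 + 13*sin(3*y)/27 - 65*cos(3*y)/81 + C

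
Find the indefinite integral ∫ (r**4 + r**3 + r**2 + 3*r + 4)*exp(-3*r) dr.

(-27*r**4 - 63*r**3 - 90*r**2 - 141*r - 155)*exp(-3*r)/81 + C

Use integration by parts with u = r**4 + r**3 + r**2 + 3*r + 4, dv = exp(-3*r) dr, so v = -exp(-3*r)/3.
Apply parts 4 times (tabular method): alternate signs, differentiate u down to 0, integrate dv up.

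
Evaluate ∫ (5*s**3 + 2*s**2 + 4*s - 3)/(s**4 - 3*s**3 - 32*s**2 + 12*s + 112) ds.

1838*log(s - 7)/495 - 53*log(s - 2)/120 - 43*log(s + 2)/72 + 307*log(s + 4)/132 + C

Factor the denominator: (s - 7)*(s - 2)*(s + 2)*(s + 4).
Partial-fraction decomposition: 307/(132*(s + 4)) - 43/(72*(s + 2)) - 53/(120*(s - 2)) + 1838/(495*(s - 7)).
Integrate each term: A/(s−a) contributes A·log|s−a|.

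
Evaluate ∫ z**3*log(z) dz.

z**4*log(z)/4 - z**4/16 + C

Use integration by parts with u = log(z), dv = z**3 dz.
Then du = 1/z dz and v = z**4/4.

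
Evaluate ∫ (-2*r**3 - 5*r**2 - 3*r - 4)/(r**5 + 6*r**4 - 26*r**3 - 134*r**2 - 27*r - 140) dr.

-197*log(r - 5)/1404 - 56*log(r + 4)/459 + 229*log(r + 7)/900 + 87*log(r**2 + 1)/22100 - 59*atan(r)/11050 + C

Factor the denominator: (r - 5)*(r + 4)*(r + 7)*(r**2 + 1).
Partial-fraction decomposition: (87*r - 59)/(11050*(r**2 + 1)) + 229/(900*(r + 7)) - 56/(459*(r + 4)) - 197/(1404*(r - 5)).
Integrate each term; A/(r−a) gives A·log|r−a|; the (Br+D)/(r²+p²) term gives a log and an atan.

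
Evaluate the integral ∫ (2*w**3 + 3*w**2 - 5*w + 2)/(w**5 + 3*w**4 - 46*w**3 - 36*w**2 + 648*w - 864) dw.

Factor the denominator: (w - 4)*(w - 3)*(w - 2)*(w + 6)**2.
Partial-fraction decomposition: -6917/(64800*(w + 6)) + 73/(180*(w + 6)**2) + 5/(32*(w - 2)) - 68/(81*(w - 3)) + 79/(100*(w - 4)).
Integrate each term; A/(w−a) gives A·log|w−a|; A/(w−a)² gives −A/(w−a).

79*log(w - 4)/100 - 68*log(w - 3)/81 + 5*log(w - 2)/32 - 6917*log(w + 6)/64800 - 73/(180*w + 1080) + C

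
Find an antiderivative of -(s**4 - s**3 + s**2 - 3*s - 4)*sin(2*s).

Use integration by parts with u = s**4 - s**3 + s**2 - 3*s - 4, dv = -sin(2*s) ds, so v = cos(2*s)/2.
Apply parts 4 times (tabular method): alternate signs, differentiate u down to 0, integrate dv up.

s**4*cos(2*s)/2 - s**3*sin(2*s) - s**3*cos(2*s)/2 + 3*s**2*sin(2*s)/4 - s**2*cos(2*s) + s*sin(2*s) - 3*s*cos(2*s)/4 + 3*sin(2*s)/8 - 3*cos(2*s)/2 + C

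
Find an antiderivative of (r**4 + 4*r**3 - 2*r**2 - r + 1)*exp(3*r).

Use integration by parts with u = r**4 + 4*r**3 - 2*r**2 - r + 1, dv = exp(3*r) dr, so v = exp(3*r)/3.
Apply parts 4 times (tabular method): alternate signs, differentiate u down to 0, integrate dv up.

(27*r**4 + 72*r**3 - 126*r**2 + 57*r + 8)*exp(3*r)/81 + C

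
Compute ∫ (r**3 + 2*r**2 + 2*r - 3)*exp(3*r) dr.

Use integration by parts with u = r**3 + 2*r**2 + 2*r - 3, dv = exp(3*r) dr, so v = exp(3*r)/3.
Apply parts 3 times (tabular method): alternate signs, differentiate u down to 0, integrate dv up.

(9*r**3 + 9*r**2 + 12*r - 31)*exp(3*r)/27 + C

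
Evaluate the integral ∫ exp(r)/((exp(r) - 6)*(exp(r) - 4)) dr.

log(exp(r) - 6)/2 - log(exp(r) - 4)/2 + C

Let u = e^r, du = e^r dr.
The integral becomes ∫ du/((u-4)(u-6)); decompose into partial fractions.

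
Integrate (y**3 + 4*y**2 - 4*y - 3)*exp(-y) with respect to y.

Use integration by parts with u = y**3 + 4*y**2 - 4*y - 3, dv = exp(-y) dy, so v = -exp(-y).
Apply parts 3 times (tabular method): alternate signs, differentiate u down to 0, integrate dv up.

(-y**3 - 7*y**2 - 10*y - 7)*exp(-y) + C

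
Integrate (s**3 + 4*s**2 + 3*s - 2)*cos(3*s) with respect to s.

Use integration by parts with u = s**3 + 4*s**2 + 3*s - 2, dv = cos(3*s) ds, so v = sin(3*s)/3.
Apply parts 3 times (tabular method): alternate signs, differentiate u down to 0, integrate dv up.

s**3*sin(3*s)/3 + 4*s**2*sin(3*s)/3 + s**2*cos(3*s)/3 + 7*s*sin(3*s)/9 + 8*s*cos(3*s)/9 - 26*sin(3*s)/27 + 7*cos(3*s)/27 + C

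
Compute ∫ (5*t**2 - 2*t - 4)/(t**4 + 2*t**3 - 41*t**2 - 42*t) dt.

2*log(t)/21 + 82*log(t - 6)/273 + log(t + 1)/14 - 85*log(t + 7)/182 + C

Factor the denominator: t*(t - 6)*(t + 1)*(t + 7).
Partial-fraction decomposition: -85/(182*(t + 7)) + 1/(14*(t + 1)) + 82/(273*(t - 6)) + 2/(21*t).
Integrate each term: A/(t−a) contributes A·log|t−a|.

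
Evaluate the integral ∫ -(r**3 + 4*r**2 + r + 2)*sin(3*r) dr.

r**3*cos(3*r)/3 - r**2*sin(3*r)/3 + 4*r**2*cos(3*r)/3 - 8*r*sin(3*r)/9 + r*cos(3*r)/9 - sin(3*r)/27 + 10*cos(3*r)/27 + C

Use integration by parts with u = r**3 + 4*r**2 + r + 2, dv = -sin(3*r) dr, so v = cos(3*r)/3.
Apply parts 3 times (tabular method): alternate signs, differentiate u down to 0, integrate dv up.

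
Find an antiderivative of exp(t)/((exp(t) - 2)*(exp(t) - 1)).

log(exp(t) - 2) - log(exp(t) - 1) + C

Let u = e^t, du = e^t dt.
The integral becomes ∫ du/((u-2)(u-1)); decompose into partial fractions.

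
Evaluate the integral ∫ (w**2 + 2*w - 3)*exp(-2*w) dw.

Use integration by parts with u = w**2 + 2*w - 3, dv = exp(-2*w) dw, so v = -exp(-2*w)/2.
Apply parts 2 times (tabular method): alternate signs, differentiate u down to 0, integrate dv up.

(-2*w**2 - 6*w + 3)*exp(-2*w)/4 + C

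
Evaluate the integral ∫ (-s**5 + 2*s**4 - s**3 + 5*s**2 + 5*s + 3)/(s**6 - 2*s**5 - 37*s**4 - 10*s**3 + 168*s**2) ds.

145*log(s)/4704 - 2413*log(s - 7)/5390 - log(s - 2)/24 + 31*log(s + 3)/30 - 1663*log(s + 4)/1056 - 1/(56*s) + C

Factor the denominator: s**2*(s - 7)*(s - 2)*(s + 3)*(s + 4).
Partial-fraction decomposition: -1663/(1056*(s + 4)) + 31/(30*(s + 3)) - 1/(24*(s - 2)) - 2413/(5390*(s - 7)) + 145/(4704*s) + 1/(56*s**2).
Integrate each term; A/(s−a) gives A·log|s−a|; A/(s−a)² gives −A/(s−a).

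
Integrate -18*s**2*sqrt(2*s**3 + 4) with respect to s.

Let u = 2*s**3 + 4, so du = (6*s**2) ds.
Rewriting, the integral becomes -3·∫ √u du = -3·(2/3)u^(3/2).
Substituting back, u = 2*s**3 + 4.

-2*(2*s**3 + 4)**(3/2) + C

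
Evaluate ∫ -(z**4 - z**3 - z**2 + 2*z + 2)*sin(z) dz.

Use integration by parts with u = z**4 - z**3 - z**2 + 2*z + 2, dv = -sin(z) dz, so v = cos(z).
Apply parts 4 times (tabular method): alternate signs, differentiate u down to 0, integrate dv up.

z**4*cos(z) - 4*z**3*sin(z) - z**3*cos(z) + 3*z**2*sin(z) - 13*z**2*cos(z) + 26*z*sin(z) + 8*z*cos(z) - 8*sin(z) + 28*cos(z) + C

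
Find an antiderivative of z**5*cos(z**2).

Let u = z², du = 2z dz; rewrite as (1/2)∫ u^2·cos(1u) du.
Now integrate by parts 2 times.

z**4*sin(z**2)/2 + z**2*cos(z**2) - sin(z**2) + C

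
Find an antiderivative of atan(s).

s*atan(s) - log(s**2 + 1)/2 + C

Use integration by parts with u = arctan(s), dv = ds.
Then du = 1/(s**2 + 1) ds.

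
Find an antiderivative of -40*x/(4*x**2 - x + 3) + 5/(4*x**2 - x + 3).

Let u = 4*x**2 - x + 3, so du = (8*x - 1) dx.
Rewriting, the integral becomes -5·∫ 1/u du = -5·log(u).
Substituting back, u = 4*x**2 - x + 3.

-5*log(4*x**2 - x + 3) + C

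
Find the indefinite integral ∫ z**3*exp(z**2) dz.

(z**2 - 1)*exp(z**2)/2 + C

Let u = z², du = 2z dz; rewrite as (1/2)∫ u^1·exp(1u) du.
Now integrate by parts 1 time.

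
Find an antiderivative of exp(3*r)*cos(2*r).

Let I denote the integral. Integrate by parts with u = cos(2*r), dv = exp(3*r) dr, so v = exp(3*r)/3: I = exp(3*r)*cos(2*r)/3 + (2/3)·∫ exp(3*r)*sin(2*r) dr.
Apply parts again with u = sin(2*r), dv = exp(3*r) dr: ∫ exp(3*r)*sin(2*r) dr = exp(3*r)*sin(2*r)/3 − (2/3)·I. Substituting back brings back I: I = 2*exp(3*r)*sin(2*r)/9 + exp(3*r)*cos(2*r)/3 − (4/9)·I.
Solving for I: (1 + 4/9)·I equals the remaining terms, so I = (9/13)·(2*exp(3*r)*sin(2*r)/9 + exp(3*r)*cos(2*r)/3).

2*exp(3*r)*sin(2*r)/13 + 3*exp(3*r)*cos(2*r)/13 + C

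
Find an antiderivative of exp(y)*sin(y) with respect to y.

exp(y)*sin(y)/2 - exp(y)*cos(y)/2 + C

Let I denote the integral. Integrate by parts with u = sin(y), dv = exp(y) dy, so v = exp(y): I = exp(y)*sin(y) − ∫ exp(y)*cos(y) dy.
Apply parts again with u = cos(y), dv = exp(y) dy: ∫ exp(y)*cos(y) dy = exp(y)*cos(y) + I. Substituting back brings back I: I = exp(y)*sin(y) - exp(y)*cos(y) − I.
Solving for I: (1 + 1)·I equals the remaining terms, so I = (1/2)·(exp(y)*sin(y) - exp(y)*cos(y)).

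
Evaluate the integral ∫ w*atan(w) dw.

Use integration by parts with u = arctan(w), dv = w dw.
Then du = 1/(w**2 + 1) dw.

w**2*atan(w)/2 - w/2 + atan(w)/2 + C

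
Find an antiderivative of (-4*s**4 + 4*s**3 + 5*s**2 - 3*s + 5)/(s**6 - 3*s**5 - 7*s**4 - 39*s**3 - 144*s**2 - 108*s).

Factor the denominator: s*(s - 6)*(s + 1)*(s + 2)*(s**2 + 9).
Partial-fraction decomposition: -(17*s + 447)/(270*(s**2 + 9)) + 5/(16*(s + 2)) + 1/(14*(s + 1)) - 4153/(15120*(s - 6)) - 5/(108*s).
Integrate each term; A/(s−a) gives A·log|s−a|; the (Bs+D)/(s²+p²) term gives a log and an atan.

-5*log(s)/108 - 4153*log(s - 6)/15120 + log(s + 1)/14 + 5*log(s + 2)/16 - 17*log(s**2 + 9)/540 - 149*atan(s/3)/270 + C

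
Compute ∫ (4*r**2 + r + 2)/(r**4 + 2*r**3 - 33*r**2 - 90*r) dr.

Factor the denominator: r*(r - 6)*(r + 3)*(r + 5).
Partial-fraction decomposition: -97/(110*(r + 5)) + 35/(54*(r + 3)) + 76/(297*(r - 6)) - 1/(45*r).
Integrate each term: A/(r−a) contributes A·log|r−a|.

-log(r)/45 + 76*log(r - 6)/297 + 35*log(r + 3)/54 - 97*log(r + 5)/110 + C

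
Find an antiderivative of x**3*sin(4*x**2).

Let u = x², du = 2x dx; rewrite as (1/2)∫ u^1·sin(4u) du.
Now integrate by parts 1 time.

-x**2*cos(4*x**2)/8 + sin(4*x**2)/32 + C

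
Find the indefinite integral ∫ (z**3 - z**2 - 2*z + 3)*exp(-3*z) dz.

Use integration by parts with u = z**3 - z**2 - 2*z + 3, dv = exp(-3*z) dz, so v = -exp(-3*z)/3.
Apply parts 3 times (tabular method): alternate signs, differentiate u down to 0, integrate dv up.

(-3*z**3 + 6*z - 7)*exp(-3*z)/9 + C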